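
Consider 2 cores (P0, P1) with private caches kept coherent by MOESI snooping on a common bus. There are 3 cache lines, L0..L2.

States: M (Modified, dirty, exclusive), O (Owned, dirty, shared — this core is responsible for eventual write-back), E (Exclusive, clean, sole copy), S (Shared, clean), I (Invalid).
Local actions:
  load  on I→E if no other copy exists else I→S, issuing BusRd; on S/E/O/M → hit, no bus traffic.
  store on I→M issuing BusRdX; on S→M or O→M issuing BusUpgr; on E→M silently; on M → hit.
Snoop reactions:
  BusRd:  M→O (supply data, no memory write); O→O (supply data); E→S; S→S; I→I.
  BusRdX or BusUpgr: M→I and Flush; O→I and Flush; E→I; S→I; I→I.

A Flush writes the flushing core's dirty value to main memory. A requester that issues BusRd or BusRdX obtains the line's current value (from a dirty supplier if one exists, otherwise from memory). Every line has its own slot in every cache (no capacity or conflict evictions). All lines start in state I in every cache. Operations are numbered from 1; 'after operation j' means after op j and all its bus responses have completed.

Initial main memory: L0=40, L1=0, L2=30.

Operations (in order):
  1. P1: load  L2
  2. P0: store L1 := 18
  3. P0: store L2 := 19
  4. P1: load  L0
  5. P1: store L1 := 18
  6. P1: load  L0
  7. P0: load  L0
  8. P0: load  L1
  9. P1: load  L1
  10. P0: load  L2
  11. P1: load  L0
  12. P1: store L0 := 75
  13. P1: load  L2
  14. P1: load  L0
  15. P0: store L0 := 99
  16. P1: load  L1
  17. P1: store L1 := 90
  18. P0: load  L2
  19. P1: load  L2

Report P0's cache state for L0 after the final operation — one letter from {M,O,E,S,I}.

state = M

1. P1: load  L2  bus=[BusRd]  L2: P0=I P1=E  mem[L2]=30
2. P0: store L1 := 18  bus=[BusRdX]  L1: P0=M P1=I  mem[L1]=0
3. P0: store L2 := 19  bus=[BusRdX]  L2: P0=M P1=I  mem[L2]=30
4. P1: load  L0  bus=[BusRd]  L0: P0=I P1=E  mem[L0]=40
5. P1: store L1 := 18  bus=[BusRdX,Flush]  L1: P0=I P1=M  mem[L1]=18
6. P1: load  L0  bus=[-]  L0: P0=I P1=E  mem[L0]=40
7. P0: load  L0  bus=[BusRd]  L0: P0=S P1=S  mem[L0]=40
8. P0: load  L1  bus=[BusRd]  L1: P0=S P1=O  mem[L1]=18
9. P1: load  L1  bus=[-]  L1: P0=S P1=O  mem[L1]=18
10. P0: load  L2  bus=[-]  L2: P0=M P1=I  mem[L2]=30
11. P1: load  L0  bus=[-]  L0: P0=S P1=S  mem[L0]=40
12. P1: store L0 := 75  bus=[BusUpgr]  L0: P0=I P1=M  mem[L0]=40
13. P1: load  L2  bus=[BusRd]  L2: P0=O P1=S  mem[L2]=30
14. P1: load  L0  bus=[-]  L0: P0=I P1=M  mem[L0]=40
15. P0: store L0 := 99  bus=[BusRdX,Flush]  L0: P0=M P1=I  mem[L0]=75
16. P1: load  L1  bus=[-]  L1: P0=S P1=O  mem[L1]=18
17. P1: store L1 := 90  bus=[BusUpgr]  L1: P0=I P1=M  mem[L1]=18
18. P0: load  L2  bus=[-]  L2: P0=O P1=S  mem[L2]=30
19. P1: load  L2  bus=[-]  L2: P0=O P1=S  mem[L2]=30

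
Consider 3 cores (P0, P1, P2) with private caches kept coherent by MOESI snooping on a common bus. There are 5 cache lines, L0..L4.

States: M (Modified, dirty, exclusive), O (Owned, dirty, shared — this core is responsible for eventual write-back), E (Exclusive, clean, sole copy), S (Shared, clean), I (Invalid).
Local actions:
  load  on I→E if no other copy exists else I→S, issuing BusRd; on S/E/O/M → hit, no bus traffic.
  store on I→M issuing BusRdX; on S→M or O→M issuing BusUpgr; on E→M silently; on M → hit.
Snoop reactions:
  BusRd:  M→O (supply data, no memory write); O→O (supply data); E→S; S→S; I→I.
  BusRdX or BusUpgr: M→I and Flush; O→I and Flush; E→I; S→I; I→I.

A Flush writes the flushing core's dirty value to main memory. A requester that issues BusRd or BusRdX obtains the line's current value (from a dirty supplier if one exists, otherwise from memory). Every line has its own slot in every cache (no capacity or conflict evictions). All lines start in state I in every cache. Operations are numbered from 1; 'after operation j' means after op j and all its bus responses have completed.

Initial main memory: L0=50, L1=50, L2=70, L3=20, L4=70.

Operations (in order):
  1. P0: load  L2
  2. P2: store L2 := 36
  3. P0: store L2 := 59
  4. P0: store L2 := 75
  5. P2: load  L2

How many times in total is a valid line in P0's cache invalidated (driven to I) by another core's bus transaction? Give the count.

1. P0: load  L2  bus=[BusRd]  L2: P0=E P1=I P2=I  mem[L2]=70
2. P2: store L2 := 36  bus=[BusRdX]  L2: P0=I P1=I P2=M  mem[L2]=70
3. P0: store L2 := 59  bus=[BusRdX,Flush]  L2: P0=M P1=I P2=I  mem[L2]=36
4. P0: store L2 := 75  bus=[-]  L2: P0=M P1=I P2=I  mem[L2]=36
5. P2: load  L2  bus=[BusRd]  L2: P0=O P1=I P2=S  mem[L2]=36

invalidations = 1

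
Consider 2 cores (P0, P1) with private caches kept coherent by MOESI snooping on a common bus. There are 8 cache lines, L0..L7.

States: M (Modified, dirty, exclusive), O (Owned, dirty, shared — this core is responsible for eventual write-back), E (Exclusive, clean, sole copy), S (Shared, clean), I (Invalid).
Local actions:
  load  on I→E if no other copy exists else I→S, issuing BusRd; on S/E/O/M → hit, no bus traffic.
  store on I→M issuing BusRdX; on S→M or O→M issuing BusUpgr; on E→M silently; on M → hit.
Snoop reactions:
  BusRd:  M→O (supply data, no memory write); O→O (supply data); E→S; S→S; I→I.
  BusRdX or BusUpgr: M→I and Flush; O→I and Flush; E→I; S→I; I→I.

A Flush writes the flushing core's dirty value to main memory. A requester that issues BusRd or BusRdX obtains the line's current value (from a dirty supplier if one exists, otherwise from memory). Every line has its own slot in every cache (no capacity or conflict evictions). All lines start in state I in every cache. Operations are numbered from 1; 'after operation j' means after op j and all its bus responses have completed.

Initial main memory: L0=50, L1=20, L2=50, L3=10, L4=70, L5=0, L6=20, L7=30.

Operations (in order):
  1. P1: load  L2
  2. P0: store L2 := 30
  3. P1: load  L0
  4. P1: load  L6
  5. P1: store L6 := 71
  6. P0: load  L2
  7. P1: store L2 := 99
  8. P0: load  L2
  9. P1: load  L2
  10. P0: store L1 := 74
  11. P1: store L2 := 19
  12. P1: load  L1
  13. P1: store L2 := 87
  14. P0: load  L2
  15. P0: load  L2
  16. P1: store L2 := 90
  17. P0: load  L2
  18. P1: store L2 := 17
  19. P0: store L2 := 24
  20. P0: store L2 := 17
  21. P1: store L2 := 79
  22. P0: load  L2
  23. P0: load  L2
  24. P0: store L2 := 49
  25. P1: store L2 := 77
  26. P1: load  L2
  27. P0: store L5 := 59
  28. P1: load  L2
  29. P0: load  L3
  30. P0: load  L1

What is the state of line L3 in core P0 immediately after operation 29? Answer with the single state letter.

state = E

[1] P1: load  L2 | P0:I, P1:E(50) | bus: BusRd
[2] P0: store L2 := 30 | P0:M(30), P1:I | bus: BusRdX
[3] P1: load  L0 | P0:I, P1:E(50) | bus: BusRd
[4] P1: load  L6 | P0:I, P1:E(20) | bus: BusRd
[5] P1: store L6 := 71 | P0:I, P1:M(71) | bus: none
[6] P0: load  L2 | P0:M(30), P1:I | bus: none
[7] P1: store L2 := 99 | P0:I, P1:M(99) | bus: BusRdX,Flush
[8] P0: load  L2 | P0:S(99), P1:O(99) | bus: BusRd
[9] P1: load  L2 | P0:S(99), P1:O(99) | bus: none
[10] P0: store L1 := 74 | P0:M(74), P1:I | bus: BusRdX
[11] P1: store L2 := 19 | P0:I, P1:M(19) | bus: BusUpgr
[12] P1: load  L1 | P0:O(74), P1:S(74) | bus: BusRd
[13] P1: store L2 := 87 | P0:I, P1:M(87) | bus: none
[14] P0: load  L2 | P0:S(87), P1:O(87) | bus: BusRd
[15] P0: load  L2 | P0:S(87), P1:O(87) | bus: none
[16] P1: store L2 := 90 | P0:I, P1:M(90) | bus: BusUpgr
[17] P0: load  L2 | P0:S(90), P1:O(90) | bus: BusRd
[18] P1: store L2 := 17 | P0:I, P1:M(17) | bus: BusUpgr
[19] P0: store L2 := 24 | P0:M(24), P1:I | bus: BusRdX,Flush
[20] P0: store L2 := 17 | P0:M(17), P1:I | bus: none
[21] P1: store L2 := 79 | P0:I, P1:M(79) | bus: BusRdX,Flush
[22] P0: load  L2 | P0:S(79), P1:O(79) | bus: BusRd
[23] P0: load  L2 | P0:S(79), P1:O(79) | bus: none
[24] P0: store L2 := 49 | P0:M(49), P1:I | bus: BusUpgr,Flush
[25] P1: store L2 := 77 | P0:I, P1:M(77) | bus: BusRdX,Flush
[26] P1: load  L2 | P0:I, P1:M(77) | bus: none
[27] P0: store L5 := 59 | P0:M(59), P1:I | bus: BusRdX
[28] P1: load  L2 | P0:I, P1:M(77) | bus: none
[29] P0: load  L3 | P0:E(10), P1:I | bus: BusRd
[30] P0: load  L1 | P0:O(74), P1:S(74) | bus: none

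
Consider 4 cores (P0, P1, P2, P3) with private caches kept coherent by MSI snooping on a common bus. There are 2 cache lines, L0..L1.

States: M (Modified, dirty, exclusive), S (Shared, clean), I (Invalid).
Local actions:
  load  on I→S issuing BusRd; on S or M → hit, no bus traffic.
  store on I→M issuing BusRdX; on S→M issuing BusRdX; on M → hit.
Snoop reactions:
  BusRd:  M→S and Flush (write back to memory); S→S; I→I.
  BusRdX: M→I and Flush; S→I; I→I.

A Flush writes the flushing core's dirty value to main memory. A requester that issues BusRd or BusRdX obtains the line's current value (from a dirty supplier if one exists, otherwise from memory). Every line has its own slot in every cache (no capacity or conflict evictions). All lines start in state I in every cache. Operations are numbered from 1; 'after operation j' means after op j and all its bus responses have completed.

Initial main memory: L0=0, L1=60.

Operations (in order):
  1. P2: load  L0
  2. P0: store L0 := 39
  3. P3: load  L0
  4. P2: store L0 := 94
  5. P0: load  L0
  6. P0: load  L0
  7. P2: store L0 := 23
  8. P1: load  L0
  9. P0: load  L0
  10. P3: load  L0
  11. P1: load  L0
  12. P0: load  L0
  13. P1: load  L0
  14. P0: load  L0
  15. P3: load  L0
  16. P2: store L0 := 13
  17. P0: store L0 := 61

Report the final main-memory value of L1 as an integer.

memory[L1] = 60

1. P2: load  L0  bus=[BusRd]  L0: P0=I P1=I P2=S P3=I  mem[L0]=0
2. P0: store L0 := 39  bus=[BusRdX]  L0: P0=M P1=I P2=I P3=I  mem[L0]=0
3. P3: load  L0  bus=[BusRd,Flush]  L0: P0=S P1=I P2=I P3=S  mem[L0]=39
4. P2: store L0 := 94  bus=[BusRdX]  L0: P0=I P1=I P2=M P3=I  mem[L0]=39
5. P0: load  L0  bus=[BusRd,Flush]  L0: P0=S P1=I P2=S P3=I  mem[L0]=94
6. P0: load  L0  bus=[-]  L0: P0=S P1=I P2=S P3=I  mem[L0]=94
7. P2: store L0 := 23  bus=[BusRdX]  L0: P0=I P1=I P2=M P3=I  mem[L0]=94
8. P1: load  L0  bus=[BusRd,Flush]  L0: P0=I P1=S P2=S P3=I  mem[L0]=23
9. P0: load  L0  bus=[BusRd]  L0: P0=S P1=S P2=S P3=I  mem[L0]=23
10. P3: load  L0  bus=[BusRd]  L0: P0=S P1=S P2=S P3=S  mem[L0]=23
11. P1: load  L0  bus=[-]  L0: P0=S P1=S P2=S P3=S  mem[L0]=23
12. P0: load  L0  bus=[-]  L0: P0=S P1=S P2=S P3=S  mem[L0]=23
13. P1: load  L0  bus=[-]  L0: P0=S P1=S P2=S P3=S  mem[L0]=23
14. P0: load  L0  bus=[-]  L0: P0=S P1=S P2=S P3=S  mem[L0]=23
15. P3: load  L0  bus=[-]  L0: P0=S P1=S P2=S P3=S  mem[L0]=23
16. P2: store L0 := 13  bus=[BusRdX]  L0: P0=I P1=I P2=M P3=I  mem[L0]=23
17. P0: store L0 := 61  bus=[BusRdX,Flush]  L0: P0=M P1=I P2=I P3=I  mem[L0]=13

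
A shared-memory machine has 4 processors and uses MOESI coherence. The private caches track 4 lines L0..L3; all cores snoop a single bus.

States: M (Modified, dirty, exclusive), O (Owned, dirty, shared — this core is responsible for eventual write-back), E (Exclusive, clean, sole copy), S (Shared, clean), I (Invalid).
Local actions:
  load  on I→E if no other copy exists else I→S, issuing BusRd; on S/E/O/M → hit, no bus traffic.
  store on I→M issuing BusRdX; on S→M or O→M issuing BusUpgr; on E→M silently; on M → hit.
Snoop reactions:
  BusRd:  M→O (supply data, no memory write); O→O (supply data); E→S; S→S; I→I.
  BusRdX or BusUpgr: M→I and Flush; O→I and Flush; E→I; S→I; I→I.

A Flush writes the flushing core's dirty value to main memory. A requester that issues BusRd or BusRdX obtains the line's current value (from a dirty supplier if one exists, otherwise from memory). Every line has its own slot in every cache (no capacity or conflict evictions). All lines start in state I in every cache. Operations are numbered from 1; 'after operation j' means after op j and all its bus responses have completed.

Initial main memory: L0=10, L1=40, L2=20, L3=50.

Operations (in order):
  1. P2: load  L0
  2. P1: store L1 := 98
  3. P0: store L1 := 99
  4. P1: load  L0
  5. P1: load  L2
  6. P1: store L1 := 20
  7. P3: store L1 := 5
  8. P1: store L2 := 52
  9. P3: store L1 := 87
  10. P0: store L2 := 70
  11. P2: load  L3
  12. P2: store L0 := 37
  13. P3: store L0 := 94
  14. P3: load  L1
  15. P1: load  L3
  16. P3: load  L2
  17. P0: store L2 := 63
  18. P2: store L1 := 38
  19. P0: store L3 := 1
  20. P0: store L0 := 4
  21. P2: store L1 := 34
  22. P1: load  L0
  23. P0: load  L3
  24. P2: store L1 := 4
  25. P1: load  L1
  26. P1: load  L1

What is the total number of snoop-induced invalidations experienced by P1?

invalidations = 5

step 1: P2: load  L0  ⟶  IIEI  (L0)  txn=BusRd  M[L0]=10
step 2: P1: store L1 := 98  ⟶  IMII  (L1)  txn=BusRdX  M[L1]=40
step 3: P0: store L1 := 99  ⟶  MIII  (L1)  txn=BusRdX+Flush  M[L1]=98
step 4: P1: load  L0  ⟶  ISSI  (L0)  txn=BusRd  M[L0]=10
step 5: P1: load  L2  ⟶  IEII  (L2)  txn=BusRd  M[L2]=20
step 6: P1: store L1 := 20  ⟶  IMII  (L1)  txn=BusRdX+Flush  M[L1]=99
step 7: P3: store L1 := 5  ⟶  IIIM  (L1)  txn=BusRdX+Flush  M[L1]=20
step 8: P1: store L2 := 52  ⟶  IMII  (L2)  txn=∅  M[L2]=20
step 9: P3: store L1 := 87  ⟶  IIIM  (L1)  txn=∅  M[L1]=20
step 10: P0: store L2 := 70  ⟶  MIII  (L2)  txn=BusRdX+Flush  M[L2]=52
step 11: P2: load  L3  ⟶  IIEI  (L3)  txn=BusRd  M[L3]=50
step 12: P2: store L0 := 37  ⟶  IIMI  (L0)  txn=BusUpgr  M[L0]=10
step 13: P3: store L0 := 94  ⟶  IIIM  (L0)  txn=BusRdX+Flush  M[L0]=37
step 14: P3: load  L1  ⟶  IIIM  (L1)  txn=∅  M[L1]=20
step 15: P1: load  L3  ⟶  ISSI  (L3)  txn=BusRd  M[L3]=50
step 16: P3: load  L2  ⟶  OIIS  (L2)  txn=BusRd  M[L2]=52
step 17: P0: store L2 := 63  ⟶  MIII  (L2)  txn=BusUpgr  M[L2]=52
step 18: P2: store L1 := 38  ⟶  IIMI  (L1)  txn=BusRdX+Flush  M[L1]=87
step 19: P0: store L3 := 1  ⟶  MIII  (L3)  txn=BusRdX  M[L3]=50
step 20: P0: store L0 := 4  ⟶  MIII  (L0)  txn=BusRdX+Flush  M[L0]=94
step 21: P2: store L1 := 34  ⟶  IIMI  (L1)  txn=∅  M[L1]=87
step 22: P1: load  L0  ⟶  OSII  (L0)  txn=BusRd  M[L0]=94
step 23: P0: load  L3  ⟶  MIII  (L3)  txn=∅  M[L3]=50
step 24: P2: store L1 := 4  ⟶  IIMI  (L1)  txn=∅  M[L1]=87
step 25: P1: load  L1  ⟶  ISOI  (L1)  txn=BusRd  M[L1]=87
step 26: P1: load  L1  ⟶  ISOI  (L1)  txn=∅  M[L1]=87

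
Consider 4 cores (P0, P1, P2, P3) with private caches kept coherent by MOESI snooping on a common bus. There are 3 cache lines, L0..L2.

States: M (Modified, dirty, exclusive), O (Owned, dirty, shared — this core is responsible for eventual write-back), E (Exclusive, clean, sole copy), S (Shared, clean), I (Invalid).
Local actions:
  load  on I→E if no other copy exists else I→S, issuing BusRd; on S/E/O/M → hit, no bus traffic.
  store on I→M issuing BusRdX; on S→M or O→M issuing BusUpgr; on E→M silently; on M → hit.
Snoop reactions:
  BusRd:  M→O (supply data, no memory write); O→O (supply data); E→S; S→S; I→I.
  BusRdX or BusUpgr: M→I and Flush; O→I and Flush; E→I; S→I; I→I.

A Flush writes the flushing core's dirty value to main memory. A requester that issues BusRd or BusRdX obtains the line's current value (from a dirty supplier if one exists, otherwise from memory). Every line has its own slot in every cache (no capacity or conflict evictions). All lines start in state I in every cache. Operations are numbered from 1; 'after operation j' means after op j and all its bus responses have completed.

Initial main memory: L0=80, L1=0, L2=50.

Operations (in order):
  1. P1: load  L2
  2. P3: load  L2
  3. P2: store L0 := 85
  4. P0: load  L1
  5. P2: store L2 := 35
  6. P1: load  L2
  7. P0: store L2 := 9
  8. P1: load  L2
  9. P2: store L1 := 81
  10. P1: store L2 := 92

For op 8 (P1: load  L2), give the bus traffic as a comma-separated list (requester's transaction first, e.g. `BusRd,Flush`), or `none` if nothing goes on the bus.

1. P1: load  L2  bus=[BusRd]  L2: P0=I P1=E P2=I P3=I  mem[L2]=50
2. P3: load  L2  bus=[BusRd]  L2: P0=I P1=S P2=I P3=S  mem[L2]=50
3. P2: store L0 := 85  bus=[BusRdX]  L0: P0=I P1=I P2=M P3=I  mem[L0]=80
4. P0: load  L1  bus=[BusRd]  L1: P0=E P1=I P2=I P3=I  mem[L1]=0
5. P2: store L2 := 35  bus=[BusRdX]  L2: P0=I P1=I P2=M P3=I  mem[L2]=50
6. P1: load  L2  bus=[BusRd]  L2: P0=I P1=S P2=O P3=I  mem[L2]=50
7. P0: store L2 := 9  bus=[BusRdX,Flush]  L2: P0=M P1=I P2=I P3=I  mem[L2]=35
8. P1: load  L2  bus=[BusRd]  L2: P0=O P1=S P2=I P3=I  mem[L2]=35
9. P2: store L1 := 81  bus=[BusRdX]  L1: P0=I P1=I P2=M P3=I  mem[L1]=0
10. P1: store L2 := 92  bus=[BusUpgr,Flush]  L2: P0=I P1=M P2=I P3=I  mem[L2]=9

bus = BusRd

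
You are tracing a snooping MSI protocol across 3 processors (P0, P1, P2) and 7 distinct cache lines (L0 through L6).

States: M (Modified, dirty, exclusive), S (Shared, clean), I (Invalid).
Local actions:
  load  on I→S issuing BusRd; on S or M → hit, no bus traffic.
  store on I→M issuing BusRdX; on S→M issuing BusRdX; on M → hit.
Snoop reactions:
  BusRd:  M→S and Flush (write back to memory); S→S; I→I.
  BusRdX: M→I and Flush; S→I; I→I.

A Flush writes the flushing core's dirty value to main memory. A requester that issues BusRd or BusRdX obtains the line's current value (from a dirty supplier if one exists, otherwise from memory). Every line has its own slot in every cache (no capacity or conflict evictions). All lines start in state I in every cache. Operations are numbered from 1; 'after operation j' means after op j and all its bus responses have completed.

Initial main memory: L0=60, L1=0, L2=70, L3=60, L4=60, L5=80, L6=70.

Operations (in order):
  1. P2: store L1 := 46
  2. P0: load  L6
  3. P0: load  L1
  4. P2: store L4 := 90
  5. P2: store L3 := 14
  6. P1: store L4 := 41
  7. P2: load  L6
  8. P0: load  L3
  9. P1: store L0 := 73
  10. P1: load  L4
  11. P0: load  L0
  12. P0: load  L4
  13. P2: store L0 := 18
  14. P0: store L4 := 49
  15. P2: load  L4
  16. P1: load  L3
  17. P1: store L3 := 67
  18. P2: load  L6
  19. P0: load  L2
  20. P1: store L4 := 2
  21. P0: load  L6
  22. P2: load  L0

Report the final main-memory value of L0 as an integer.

memory[L0] = 73

step 1: P2: store L1 := 46  ⟶  IIM  (L1)  txn=BusRdX  M[L1]=0
step 2: P0: load  L6  ⟶  SII  (L6)  txn=BusRd  M[L6]=70
step 3: P0: load  L1  ⟶  SIS  (L1)  txn=BusRd+Flush  M[L1]=46
step 4: P2: store L4 := 90  ⟶  IIM  (L4)  txn=BusRdX  M[L4]=60
step 5: P2: store L3 := 14  ⟶  IIM  (L3)  txn=BusRdX  M[L3]=60
step 6: P1: store L4 := 41  ⟶  IMI  (L4)  txn=BusRdX+Flush  M[L4]=90
step 7: P2: load  L6  ⟶  SIS  (L6)  txn=BusRd  M[L6]=70
step 8: P0: load  L3  ⟶  SIS  (L3)  txn=BusRd+Flush  M[L3]=14
step 9: P1: store L0 := 73  ⟶  IMI  (L0)  txn=BusRdX  M[L0]=60
step 10: P1: load  L4  ⟶  IMI  (L4)  txn=∅  M[L4]=90
step 11: P0: load  L0  ⟶  SSI  (L0)  txn=BusRd+Flush  M[L0]=73
step 12: P0: load  L4  ⟶  SSI  (L4)  txn=BusRd+Flush  M[L4]=41
step 13: P2: store L0 := 18  ⟶  IIM  (L0)  txn=BusRdX  M[L0]=73
step 14: P0: store L4 := 49  ⟶  MII  (L4)  txn=BusRdX  M[L4]=41
step 15: P2: load  L4  ⟶  SIS  (L4)  txn=BusRd+Flush  M[L4]=49
step 16: P1: load  L3  ⟶  SSS  (L3)  txn=BusRd  M[L3]=14
step 17: P1: store L3 := 67  ⟶  IMI  (L3)  txn=BusRdX  M[L3]=14
step 18: P2: load  L6  ⟶  SIS  (L6)  txn=∅  M[L6]=70
step 19: P0: load  L2  ⟶  SII  (L2)  txn=BusRd  M[L2]=70
step 20: P1: store L4 := 2  ⟶  IMI  (L4)  txn=BusRdX  M[L4]=49
step 21: P0: load  L6  ⟶  SIS  (L6)  txn=∅  M[L6]=70
step 22: P2: load  L0  ⟶  IIM  (L0)  txn=∅  M[L0]=73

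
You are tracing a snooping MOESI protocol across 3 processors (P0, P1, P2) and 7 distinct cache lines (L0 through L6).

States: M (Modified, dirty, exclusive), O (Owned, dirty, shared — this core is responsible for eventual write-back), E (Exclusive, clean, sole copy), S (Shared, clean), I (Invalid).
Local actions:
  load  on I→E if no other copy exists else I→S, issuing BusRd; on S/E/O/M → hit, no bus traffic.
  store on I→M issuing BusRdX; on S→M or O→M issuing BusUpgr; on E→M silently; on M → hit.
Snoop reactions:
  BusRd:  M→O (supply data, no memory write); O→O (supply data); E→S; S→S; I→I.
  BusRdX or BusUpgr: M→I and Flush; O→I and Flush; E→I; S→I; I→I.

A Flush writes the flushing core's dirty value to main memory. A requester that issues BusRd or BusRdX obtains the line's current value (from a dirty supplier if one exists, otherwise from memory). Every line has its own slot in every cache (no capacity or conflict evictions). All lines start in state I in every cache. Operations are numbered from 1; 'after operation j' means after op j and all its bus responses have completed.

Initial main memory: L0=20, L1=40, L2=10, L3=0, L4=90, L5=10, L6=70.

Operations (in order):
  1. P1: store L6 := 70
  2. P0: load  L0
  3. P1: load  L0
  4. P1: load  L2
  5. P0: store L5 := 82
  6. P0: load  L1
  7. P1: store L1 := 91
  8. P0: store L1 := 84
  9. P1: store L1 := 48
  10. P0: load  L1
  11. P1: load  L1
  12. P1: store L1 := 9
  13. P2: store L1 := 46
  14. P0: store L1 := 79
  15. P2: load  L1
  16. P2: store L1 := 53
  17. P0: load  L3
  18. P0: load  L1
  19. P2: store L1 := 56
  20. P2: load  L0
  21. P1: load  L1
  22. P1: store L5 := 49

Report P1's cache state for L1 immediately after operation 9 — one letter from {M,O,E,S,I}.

state = M

1. P1: store L6 := 70  bus=[BusRdX]  L6: P0=I P1=M P2=I  mem[L6]=70
2. P0: load  L0  bus=[BusRd]  L0: P0=E P1=I P2=I  mem[L0]=20
3. P1: load  L0  bus=[BusRd]  L0: P0=S P1=S P2=I  mem[L0]=20
4. P1: load  L2  bus=[BusRd]  L2: P0=I P1=E P2=I  mem[L2]=10
5. P0: store L5 := 82  bus=[BusRdX]  L5: P0=M P1=I P2=I  mem[L5]=10
6. P0: load  L1  bus=[BusRd]  L1: P0=E P1=I P2=I  mem[L1]=40
7. P1: store L1 := 91  bus=[BusRdX]  L1: P0=I P1=M P2=I  mem[L1]=40
8. P0: store L1 := 84  bus=[BusRdX,Flush]  L1: P0=M P1=I P2=I  mem[L1]=91
9. P1: store L1 := 48  bus=[BusRdX,Flush]  L1: P0=I P1=M P2=I  mem[L1]=84
10. P0: load  L1  bus=[BusRd]  L1: P0=S P1=O P2=I  mem[L1]=84
11. P1: load  L1  bus=[-]  L1: P0=S P1=O P2=I  mem[L1]=84
12. P1: store L1 := 9  bus=[BusUpgr]  L1: P0=I P1=M P2=I  mem[L1]=84
13. P2: store L1 := 46  bus=[BusRdX,Flush]  L1: P0=I P1=I P2=M  mem[L1]=9
14. P0: store L1 := 79  bus=[BusRdX,Flush]  L1: P0=M P1=I P2=I  mem[L1]=46
15. P2: load  L1  bus=[BusRd]  L1: P0=O P1=I P2=S  mem[L1]=46
16. P2: store L1 := 53  bus=[BusUpgr,Flush]  L1: P0=I P1=I P2=M  mem[L1]=79
17. P0: load  L3  bus=[BusRd]  L3: P0=E P1=I P2=I  mem[L3]=0
18. P0: load  L1  bus=[BusRd]  L1: P0=S P1=I P2=O  mem[L1]=79
19. P2: store L1 := 56  bus=[BusUpgr]  L1: P0=I P1=I P2=M  mem[L1]=79
20. P2: load  L0  bus=[BusRd]  L0: P0=S P1=S P2=S  mem[L0]=20
21. P1: load  L1  bus=[BusRd]  L1: P0=I P1=S P2=O  mem[L1]=79
22. P1: store L5 := 49  bus=[BusRdX,Flush]  L5: P0=I P1=M P2=I  mem[L5]=82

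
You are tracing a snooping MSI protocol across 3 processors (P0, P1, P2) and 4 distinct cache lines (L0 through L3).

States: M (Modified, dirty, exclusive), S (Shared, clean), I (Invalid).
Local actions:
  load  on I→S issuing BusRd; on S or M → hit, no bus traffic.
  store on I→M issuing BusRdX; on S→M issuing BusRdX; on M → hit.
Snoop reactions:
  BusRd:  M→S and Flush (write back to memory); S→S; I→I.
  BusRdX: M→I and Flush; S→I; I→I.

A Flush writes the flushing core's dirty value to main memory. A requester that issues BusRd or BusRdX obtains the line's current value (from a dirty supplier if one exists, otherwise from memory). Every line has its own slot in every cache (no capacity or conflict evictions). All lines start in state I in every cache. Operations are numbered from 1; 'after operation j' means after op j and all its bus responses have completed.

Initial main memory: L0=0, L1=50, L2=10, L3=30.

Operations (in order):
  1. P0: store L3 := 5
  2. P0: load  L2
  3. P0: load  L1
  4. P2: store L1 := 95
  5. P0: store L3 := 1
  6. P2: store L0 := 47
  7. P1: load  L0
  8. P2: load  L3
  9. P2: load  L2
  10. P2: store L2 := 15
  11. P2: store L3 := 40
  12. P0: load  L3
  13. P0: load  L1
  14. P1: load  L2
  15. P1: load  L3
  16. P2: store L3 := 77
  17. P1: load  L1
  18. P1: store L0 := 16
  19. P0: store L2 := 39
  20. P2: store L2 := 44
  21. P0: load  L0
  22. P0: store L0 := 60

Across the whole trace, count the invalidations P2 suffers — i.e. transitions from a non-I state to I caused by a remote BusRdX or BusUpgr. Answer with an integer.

step 1: P0: store L3 := 5  ⟶  MII  (L3)  txn=BusRdX  M[L3]=30
step 2: P0: load  L2  ⟶  SII  (L2)  txn=BusRd  M[L2]=10
step 3: P0: load  L1  ⟶  SII  (L1)  txn=BusRd  M[L1]=50
step 4: P2: store L1 := 95  ⟶  IIM  (L1)  txn=BusRdX  M[L1]=50
step 5: P0: store L3 := 1  ⟶  MII  (L3)  txn=∅  M[L3]=30
step 6: P2: store L0 := 47  ⟶  IIM  (L0)  txn=BusRdX  M[L0]=0
step 7: P1: load  L0  ⟶  ISS  (L0)  txn=BusRd+Flush  M[L0]=47
step 8: P2: load  L3  ⟶  SIS  (L3)  txn=BusRd+Flush  M[L3]=1
step 9: P2: load  L2  ⟶  SIS  (L2)  txn=BusRd  M[L2]=10
step 10: P2: store L2 := 15  ⟶  IIM  (L2)  txn=BusRdX  M[L2]=10
step 11: P2: store L3 := 40  ⟶  IIM  (L3)  txn=BusRdX  M[L3]=1
step 12: P0: load  L3  ⟶  SIS  (L3)  txn=BusRd+Flush  M[L3]=40
step 13: P0: load  L1  ⟶  SIS  (L1)  txn=BusRd+Flush  M[L1]=95
step 14: P1: load  L2  ⟶  ISS  (L2)  txn=BusRd+Flush  M[L2]=15
step 15: P1: load  L3  ⟶  SSS  (L3)  txn=BusRd  M[L3]=40
step 16: P2: store L3 := 77  ⟶  IIM  (L3)  txn=BusRdX  M[L3]=40
step 17: P1: load  L1  ⟶  SSS  (L1)  txn=BusRd  M[L1]=95
step 18: P1: store L0 := 16  ⟶  IMI  (L0)  txn=BusRdX  M[L0]=47
step 19: P0: store L2 := 39  ⟶  MII  (L2)  txn=BusRdX  M[L2]=15
step 20: P2: store L2 := 44  ⟶  IIM  (L2)  txn=BusRdX+Flush  M[L2]=39
step 21: P0: load  L0  ⟶  SSI  (L0)  txn=BusRd+Flush  M[L0]=16
step 22: P0: store L0 := 60  ⟶  MII  (L0)  txn=BusRdX  M[L0]=16

invalidations = 2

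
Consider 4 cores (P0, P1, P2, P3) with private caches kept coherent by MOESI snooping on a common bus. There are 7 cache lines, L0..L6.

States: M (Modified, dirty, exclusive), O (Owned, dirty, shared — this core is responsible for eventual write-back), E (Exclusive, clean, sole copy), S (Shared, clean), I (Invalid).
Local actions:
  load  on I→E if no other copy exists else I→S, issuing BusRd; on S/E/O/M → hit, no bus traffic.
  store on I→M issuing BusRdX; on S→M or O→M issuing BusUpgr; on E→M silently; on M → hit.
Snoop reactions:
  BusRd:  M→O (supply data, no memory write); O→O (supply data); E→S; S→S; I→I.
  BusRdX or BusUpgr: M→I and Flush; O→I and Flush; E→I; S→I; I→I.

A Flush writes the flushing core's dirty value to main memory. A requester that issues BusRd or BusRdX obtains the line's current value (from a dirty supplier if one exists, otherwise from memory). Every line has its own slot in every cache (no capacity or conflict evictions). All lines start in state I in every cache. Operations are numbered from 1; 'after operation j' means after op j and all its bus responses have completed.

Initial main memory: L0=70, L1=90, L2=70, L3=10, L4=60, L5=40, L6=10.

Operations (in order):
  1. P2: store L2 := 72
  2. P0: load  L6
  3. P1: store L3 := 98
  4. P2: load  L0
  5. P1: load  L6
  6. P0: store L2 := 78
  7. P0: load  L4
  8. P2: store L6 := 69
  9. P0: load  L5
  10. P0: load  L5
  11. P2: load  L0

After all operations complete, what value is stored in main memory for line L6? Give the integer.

1. P2: store L2 := 72  bus=[BusRdX]  L2: P0=I P1=I P2=M P3=I  mem[L2]=70
2. P0: load  L6  bus=[BusRd]  L6: P0=E P1=I P2=I P3=I  mem[L6]=10
3. P1: store L3 := 98  bus=[BusRdX]  L3: P0=I P1=M P2=I P3=I  mem[L3]=10
4. P2: load  L0  bus=[BusRd]  L0: P0=I P1=I P2=E P3=I  mem[L0]=70
5. P1: load  L6  bus=[BusRd]  L6: P0=S P1=S P2=I P3=I  mem[L6]=10
6. P0: store L2 := 78  bus=[BusRdX,Flush]  L2: P0=M P1=I P2=I P3=I  mem[L2]=72
7. P0: load  L4  bus=[BusRd]  L4: P0=E P1=I P2=I P3=I  mem[L4]=60
8. P2: store L6 := 69  bus=[BusRdX]  L6: P0=I P1=I P2=M P3=I  mem[L6]=10
9. P0: load  L5  bus=[BusRd]  L5: P0=E P1=I P2=I P3=I  mem[L5]=40
10. P0: load  L5  bus=[-]  L5: P0=E P1=I P2=I P3=I  mem[L5]=40
11. P2: load  L0  bus=[-]  L0: P0=I P1=I P2=E P3=I  mem[L0]=70

memory[L6] = 10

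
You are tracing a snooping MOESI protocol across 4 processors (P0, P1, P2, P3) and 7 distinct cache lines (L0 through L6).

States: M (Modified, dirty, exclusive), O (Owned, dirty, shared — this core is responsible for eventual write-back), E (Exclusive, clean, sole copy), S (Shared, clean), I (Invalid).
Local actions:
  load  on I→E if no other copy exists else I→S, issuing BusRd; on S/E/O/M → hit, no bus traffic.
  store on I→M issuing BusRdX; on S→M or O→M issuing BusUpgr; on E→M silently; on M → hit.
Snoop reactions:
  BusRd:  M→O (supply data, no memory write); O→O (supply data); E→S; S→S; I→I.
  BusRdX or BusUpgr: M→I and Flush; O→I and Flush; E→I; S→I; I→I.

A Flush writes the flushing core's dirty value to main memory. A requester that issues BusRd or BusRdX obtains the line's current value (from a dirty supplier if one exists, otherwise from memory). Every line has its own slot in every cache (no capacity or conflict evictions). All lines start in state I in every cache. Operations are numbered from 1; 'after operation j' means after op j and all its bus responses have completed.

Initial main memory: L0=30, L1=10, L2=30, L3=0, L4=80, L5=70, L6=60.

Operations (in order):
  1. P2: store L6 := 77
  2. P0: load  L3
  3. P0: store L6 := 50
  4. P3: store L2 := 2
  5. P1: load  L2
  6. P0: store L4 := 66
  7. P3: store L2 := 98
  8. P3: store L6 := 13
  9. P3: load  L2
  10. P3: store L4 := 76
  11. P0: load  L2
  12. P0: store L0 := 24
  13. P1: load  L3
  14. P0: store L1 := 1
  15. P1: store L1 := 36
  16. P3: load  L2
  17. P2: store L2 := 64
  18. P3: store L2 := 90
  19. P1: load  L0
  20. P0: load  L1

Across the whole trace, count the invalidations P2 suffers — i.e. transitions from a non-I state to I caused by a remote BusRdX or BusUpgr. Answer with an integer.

step 1: P2: store L6 := 77  ⟶  IIMI  (L6)  txn=BusRdX  M[L6]=60
step 2: P0: load  L3  ⟶  EIII  (L3)  txn=BusRd  M[L3]=0
step 3: P0: store L6 := 50  ⟶  MIII  (L6)  txn=BusRdX+Flush  M[L6]=77
step 4: P3: store L2 := 2  ⟶  IIIM  (L2)  txn=BusRdX  M[L2]=30
step 5: P1: load  L2  ⟶  ISIO  (L2)  txn=BusRd  M[L2]=30
step 6: P0: store L4 := 66  ⟶  MIII  (L4)  txn=BusRdX  M[L4]=80
step 7: P3: store L2 := 98  ⟶  IIIM  (L2)  txn=BusUpgr  M[L2]=30
step 8: P3: store L6 := 13  ⟶  IIIM  (L6)  txn=BusRdX+Flush  M[L6]=50
step 9: P3: load  L2  ⟶  IIIM  (L2)  txn=∅  M[L2]=30
step 10: P3: store L4 := 76  ⟶  IIIM  (L4)  txn=BusRdX+Flush  M[L4]=66
step 11: P0: load  L2  ⟶  SIIO  (L2)  txn=BusRd  M[L2]=30
step 12: P0: store L0 := 24  ⟶  MIII  (L0)  txn=BusRdX  M[L0]=30
step 13: P1: load  L3  ⟶  SSII  (L3)  txn=BusRd  M[L3]=0
step 14: P0: store L1 := 1  ⟶  MIII  (L1)  txn=BusRdX  M[L1]=10
step 15: P1: store L1 := 36  ⟶  IMII  (L1)  txn=BusRdX+Flush  M[L1]=1
step 16: P3: load  L2  ⟶  SIIO  (L2)  txn=∅  M[L2]=30
step 17: P2: store L2 := 64  ⟶  IIMI  (L2)  txn=BusRdX+Flush  M[L2]=98
step 18: P3: store L2 := 90  ⟶  IIIM  (L2)  txn=BusRdX+Flush  M[L2]=64
step 19: P1: load  L0  ⟶  OSII  (L0)  txn=BusRd  M[L0]=30
step 20: P0: load  L1  ⟶  SOII  (L1)  txn=BusRd  M[L1]=1

invalidations = 2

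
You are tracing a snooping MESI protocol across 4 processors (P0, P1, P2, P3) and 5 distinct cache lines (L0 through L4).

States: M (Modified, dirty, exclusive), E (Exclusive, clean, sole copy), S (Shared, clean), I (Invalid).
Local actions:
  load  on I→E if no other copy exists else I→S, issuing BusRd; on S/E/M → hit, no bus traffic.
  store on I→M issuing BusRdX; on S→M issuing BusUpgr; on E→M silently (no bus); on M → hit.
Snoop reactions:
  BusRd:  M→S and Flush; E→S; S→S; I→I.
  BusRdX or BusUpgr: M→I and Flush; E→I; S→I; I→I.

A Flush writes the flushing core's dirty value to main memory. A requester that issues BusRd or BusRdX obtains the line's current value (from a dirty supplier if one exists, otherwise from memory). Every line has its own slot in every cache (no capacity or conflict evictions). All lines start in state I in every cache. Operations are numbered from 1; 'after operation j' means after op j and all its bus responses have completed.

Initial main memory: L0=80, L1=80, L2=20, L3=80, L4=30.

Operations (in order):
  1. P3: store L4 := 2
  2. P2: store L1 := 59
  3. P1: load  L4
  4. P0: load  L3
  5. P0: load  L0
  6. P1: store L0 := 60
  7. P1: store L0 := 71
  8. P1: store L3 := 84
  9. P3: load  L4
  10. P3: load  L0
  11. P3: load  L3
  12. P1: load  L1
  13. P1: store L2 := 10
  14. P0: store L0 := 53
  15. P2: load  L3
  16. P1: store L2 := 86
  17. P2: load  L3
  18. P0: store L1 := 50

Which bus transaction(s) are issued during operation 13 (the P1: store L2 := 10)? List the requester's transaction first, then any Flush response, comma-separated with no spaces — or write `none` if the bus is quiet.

  op1 P3: store L4 := 2 → I/I/I/M on L4; bus BusRdX; mem=30
  op2 P2: store L1 := 59 → I/I/M/I on L1; bus BusRdX; mem=80
  op3 P1: load  L4 → I/S/I/S on L4; bus BusRd Flush; mem=2
  op4 P0: load  L3 → E/I/I/I on L3; bus BusRd; mem=80
  op5 P0: load  L0 → E/I/I/I on L0; bus BusRd; mem=80
  op6 P1: store L0 := 60 → I/M/I/I on L0; bus BusRdX; mem=80
  op7 P1: store L0 := 71 → I/M/I/I on L0; bus (none); mem=80
  op8 P1: store L3 := 84 → I/M/I/I on L3; bus BusRdX; mem=80
  op9 P3: load  L4 → I/S/I/S on L4; bus (none); mem=2
  op10 P3: load  L0 → I/S/I/S on L0; bus BusRd Flush; mem=71
  op11 P3: load  L3 → I/S/I/S on L3; bus BusRd Flush; mem=84
  op12 P1: load  L1 → I/S/S/I on L1; bus BusRd Flush; mem=59
  op13 P1: store L2 := 10 → I/M/I/I on L2; bus BusRdX; mem=20
  op14 P0: store L0 := 53 → M/I/I/I on L0; bus BusRdX; mem=71
  op15 P2: load  L3 → I/S/S/S on L3; bus BusRd; mem=84
  op16 P1: store L2 := 86 → I/M/I/I on L2; bus (none); mem=20
  op17 P2: load  L3 → I/S/S/S on L3; bus (none); mem=84
  op18 P0: store L1 := 50 → M/I/I/I on L1; bus BusRdX; mem=59

bus = BusRdX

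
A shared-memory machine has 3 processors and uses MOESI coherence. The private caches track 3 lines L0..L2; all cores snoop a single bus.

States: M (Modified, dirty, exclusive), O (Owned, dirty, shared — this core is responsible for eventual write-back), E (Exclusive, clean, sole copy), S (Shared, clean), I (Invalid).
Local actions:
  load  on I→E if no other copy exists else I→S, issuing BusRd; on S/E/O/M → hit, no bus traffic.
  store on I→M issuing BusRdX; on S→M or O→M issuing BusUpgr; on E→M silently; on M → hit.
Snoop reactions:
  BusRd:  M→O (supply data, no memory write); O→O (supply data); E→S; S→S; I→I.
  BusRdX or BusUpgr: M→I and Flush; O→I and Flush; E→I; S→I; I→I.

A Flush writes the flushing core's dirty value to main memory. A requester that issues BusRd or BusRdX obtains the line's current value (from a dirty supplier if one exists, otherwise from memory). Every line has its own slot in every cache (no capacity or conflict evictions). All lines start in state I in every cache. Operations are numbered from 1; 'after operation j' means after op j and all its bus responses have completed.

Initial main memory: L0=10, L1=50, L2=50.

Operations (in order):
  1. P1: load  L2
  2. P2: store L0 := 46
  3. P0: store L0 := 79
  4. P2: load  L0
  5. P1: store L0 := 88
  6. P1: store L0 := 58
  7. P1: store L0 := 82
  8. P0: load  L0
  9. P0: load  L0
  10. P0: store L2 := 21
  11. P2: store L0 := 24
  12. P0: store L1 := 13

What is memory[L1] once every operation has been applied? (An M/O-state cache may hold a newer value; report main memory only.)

[1] P1: load  L2 | P0:I, P1:E(50), P2:I | bus: BusRd
[2] P2: store L0 := 46 | P0:I, P1:I, P2:M(46) | bus: BusRdX
[3] P0: store L0 := 79 | P0:M(79), P1:I, P2:I | bus: BusRdX,Flush
[4] P2: load  L0 | P0:O(79), P1:I, P2:S(79) | bus: BusRd
[5] P1: store L0 := 88 | P0:I, P1:M(88), P2:I | bus: BusRdX,Flush
[6] P1: store L0 := 58 | P0:I, P1:M(58), P2:I | bus: none
[7] P1: store L0 := 82 | P0:I, P1:M(82), P2:I | bus: none
[8] P0: load  L0 | P0:S(82), P1:O(82), P2:I | bus: BusRd
[9] P0: load  L0 | P0:S(82), P1:O(82), P2:I | bus: none
[10] P0: store L2 := 21 | P0:M(21), P1:I, P2:I | bus: BusRdX
[11] P2: store L0 := 24 | P0:I, P1:I, P2:M(24) | bus: BusRdX,Flush
[12] P0: store L1 := 13 | P0:M(13), P1:I, P2:I | bus: BusRdX

memory[L1] = 50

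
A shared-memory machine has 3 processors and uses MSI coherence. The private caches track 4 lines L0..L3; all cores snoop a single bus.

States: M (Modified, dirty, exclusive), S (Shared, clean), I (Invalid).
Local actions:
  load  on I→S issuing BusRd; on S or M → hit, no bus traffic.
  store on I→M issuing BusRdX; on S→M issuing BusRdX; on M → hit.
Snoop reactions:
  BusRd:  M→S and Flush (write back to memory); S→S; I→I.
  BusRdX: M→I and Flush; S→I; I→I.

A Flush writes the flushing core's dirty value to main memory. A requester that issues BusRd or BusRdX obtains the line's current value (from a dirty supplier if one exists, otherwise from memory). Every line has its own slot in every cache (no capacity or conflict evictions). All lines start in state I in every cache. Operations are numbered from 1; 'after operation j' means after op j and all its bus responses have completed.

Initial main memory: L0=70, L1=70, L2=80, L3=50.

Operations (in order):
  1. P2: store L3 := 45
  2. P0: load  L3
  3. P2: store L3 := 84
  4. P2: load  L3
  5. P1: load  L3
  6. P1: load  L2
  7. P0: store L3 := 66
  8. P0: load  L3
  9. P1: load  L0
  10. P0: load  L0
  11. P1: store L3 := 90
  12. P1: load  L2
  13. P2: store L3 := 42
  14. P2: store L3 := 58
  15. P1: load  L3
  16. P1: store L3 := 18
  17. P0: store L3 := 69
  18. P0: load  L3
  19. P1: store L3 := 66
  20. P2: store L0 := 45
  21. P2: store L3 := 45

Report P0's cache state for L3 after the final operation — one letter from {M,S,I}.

  op1 P2: store L3 := 45 → I/I/M on L3; bus BusRdX; mem=50
  op2 P0: load  L3 → S/I/S on L3; bus BusRd Flush; mem=45
  op3 P2: store L3 := 84 → I/I/M on L3; bus BusRdX; mem=45
  op4 P2: load  L3 → I/I/M on L3; bus (none); mem=45
  op5 P1: load  L3 → I/S/S on L3; bus BusRd Flush; mem=84
  op6 P1: load  L2 → I/S/I on L2; bus BusRd; mem=80
  op7 P0: store L3 := 66 → M/I/I on L3; bus BusRdX; mem=84
  op8 P0: load  L3 → M/I/I on L3; bus (none); mem=84
  op9 P1: load  L0 → I/S/I on L0; bus BusRd; mem=70
  op10 P0: load  L0 → S/S/I on L0; bus BusRd; mem=70
  op11 P1: store L3 := 90 → I/M/I on L3; bus BusRdX Flush; mem=66
  op12 P1: load  L2 → I/S/I on L2; bus (none); mem=80
  op13 P2: store L3 := 42 → I/I/M on L3; bus BusRdX Flush; mem=90
  op14 P2: store L3 := 58 → I/I/M on L3; bus (none); mem=90
  op15 P1: load  L3 → I/S/S on L3; bus BusRd Flush; mem=58
  op16 P1: store L3 := 18 → I/M/I on L3; bus BusRdX; mem=58
  op17 P0: store L3 := 69 → M/I/I on L3; bus BusRdX Flush; mem=18
  op18 P0: load  L3 → M/I/I on L3; bus (none); mem=18
  op19 P1: store L3 := 66 → I/M/I on L3; bus BusRdX Flush; mem=69
  op20 P2: store L0 := 45 → I/I/M on L0; bus BusRdX; mem=70
  op21 P2: store L3 := 45 → I/I/M on L3; bus BusRdX Flush; mem=66

state = I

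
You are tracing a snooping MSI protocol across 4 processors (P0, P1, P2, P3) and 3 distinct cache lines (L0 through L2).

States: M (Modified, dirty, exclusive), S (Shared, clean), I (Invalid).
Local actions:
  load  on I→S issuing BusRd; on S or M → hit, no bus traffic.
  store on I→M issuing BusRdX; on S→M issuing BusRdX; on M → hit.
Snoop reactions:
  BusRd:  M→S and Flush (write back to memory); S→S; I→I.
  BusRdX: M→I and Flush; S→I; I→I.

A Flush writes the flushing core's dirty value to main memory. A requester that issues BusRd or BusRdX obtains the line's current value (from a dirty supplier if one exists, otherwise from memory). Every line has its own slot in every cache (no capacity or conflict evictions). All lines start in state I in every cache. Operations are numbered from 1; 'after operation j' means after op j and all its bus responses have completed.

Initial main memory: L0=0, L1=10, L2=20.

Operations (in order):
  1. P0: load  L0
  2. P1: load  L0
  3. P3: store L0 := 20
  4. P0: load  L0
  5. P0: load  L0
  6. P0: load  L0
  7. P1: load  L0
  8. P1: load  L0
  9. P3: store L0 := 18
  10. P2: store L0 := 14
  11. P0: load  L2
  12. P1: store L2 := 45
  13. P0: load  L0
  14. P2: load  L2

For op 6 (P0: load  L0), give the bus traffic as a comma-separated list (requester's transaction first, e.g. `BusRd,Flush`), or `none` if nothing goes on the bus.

1. P0: load  L0  bus=[BusRd]  L0: P0=S P1=I P2=I P3=I  mem[L0]=0
2. P1: load  L0  bus=[BusRd]  L0: P0=S P1=S P2=I P3=I  mem[L0]=0
3. P3: store L0 := 20  bus=[BusRdX]  L0: P0=I P1=I P2=I P3=M  mem[L0]=0
4. P0: load  L0  bus=[BusRd,Flush]  L0: P0=S P1=I P2=I P3=S  mem[L0]=20
5. P0: load  L0  bus=[-]  L0: P0=S P1=I P2=I P3=S  mem[L0]=20
6. P0: load  L0  bus=[-]  L0: P0=S P1=I P2=I P3=S  mem[L0]=20
7. P1: load  L0  bus=[BusRd]  L0: P0=S P1=S P2=I P3=S  mem[L0]=20
8. P1: load  L0  bus=[-]  L0: P0=S P1=S P2=I P3=S  mem[L0]=20
9. P3: store L0 := 18  bus=[BusRdX]  L0: P0=I P1=I P2=I P3=M  mem[L0]=20
10. P2: store L0 := 14  bus=[BusRdX,Flush]  L0: P0=I P1=I P2=M P3=I  mem[L0]=18
11. P0: load  L2  bus=[BusRd]  L2: P0=S P1=I P2=I P3=I  mem[L2]=20
12. P1: store L2 := 45  bus=[BusRdX]  L2: P0=I P1=M P2=I P3=I  mem[L2]=20
13. P0: load  L0  bus=[BusRd,Flush]  L0: P0=S P1=I P2=S P3=I  mem[L0]=14
14. P2: load  L2  bus=[BusRd,Flush]  L2: P0=I P1=S P2=S P3=I  mem[L2]=45

bus = none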